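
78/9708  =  13/1618 = 0.01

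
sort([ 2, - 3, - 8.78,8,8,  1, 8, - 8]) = [ - 8.78 ,-8, - 3,1,  2, 8,8,8 ]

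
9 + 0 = 9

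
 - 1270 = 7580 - 8850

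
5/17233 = 5/17233 = 0.00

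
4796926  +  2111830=6908756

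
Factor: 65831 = 65831^1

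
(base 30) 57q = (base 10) 4736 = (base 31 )4SO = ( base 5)122421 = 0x1280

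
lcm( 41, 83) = 3403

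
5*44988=224940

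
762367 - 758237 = 4130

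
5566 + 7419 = 12985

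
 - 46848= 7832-54680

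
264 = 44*6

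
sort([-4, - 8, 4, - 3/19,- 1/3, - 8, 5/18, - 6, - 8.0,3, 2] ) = [ - 8, - 8, - 8.0, - 6, - 4, - 1/3, - 3/19 , 5/18,2, 3, 4] 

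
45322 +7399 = 52721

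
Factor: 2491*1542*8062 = 2^2*3^1*29^1*47^1 * 53^1*139^1*257^1 =30967125564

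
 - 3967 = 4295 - 8262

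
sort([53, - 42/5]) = [ - 42/5, 53]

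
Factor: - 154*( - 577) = 2^1*7^1* 11^1*577^1 = 88858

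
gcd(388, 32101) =1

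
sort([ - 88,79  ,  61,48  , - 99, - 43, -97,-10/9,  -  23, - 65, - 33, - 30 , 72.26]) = [ - 99 , - 97, - 88,-65, -43,-33,-30, - 23, - 10/9, 48,61,72.26,79] 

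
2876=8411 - 5535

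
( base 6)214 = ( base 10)82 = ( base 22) 3G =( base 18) 4A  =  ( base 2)1010010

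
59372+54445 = 113817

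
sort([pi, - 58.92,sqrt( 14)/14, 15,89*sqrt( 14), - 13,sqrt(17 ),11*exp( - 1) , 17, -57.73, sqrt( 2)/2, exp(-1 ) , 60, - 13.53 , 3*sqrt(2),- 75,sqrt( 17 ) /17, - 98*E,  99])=[-98 * E, - 75  , - 58.92,-57.73 , - 13.53,-13,sqrt (17)/17,sqrt(14)/14,exp( - 1),sqrt( 2)/2,  pi, 11 * exp( - 1),sqrt( 17 ),3*sqrt(2), 15, 17, 60,99, 89*sqrt( 14) ]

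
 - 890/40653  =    -  1 + 39763/40653 = - 0.02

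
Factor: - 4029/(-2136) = 1343/712 =2^(-3)*17^1*79^1 * 89^ ( - 1) 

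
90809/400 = 90809/400 = 227.02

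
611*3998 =2442778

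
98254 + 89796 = 188050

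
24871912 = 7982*3116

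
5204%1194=428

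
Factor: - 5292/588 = - 3^2 = -  9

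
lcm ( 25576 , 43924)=2020504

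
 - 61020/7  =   - 61020/7 = -8717.14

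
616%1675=616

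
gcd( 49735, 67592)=7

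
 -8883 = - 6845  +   - 2038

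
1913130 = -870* ( - 2199) 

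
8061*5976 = 48172536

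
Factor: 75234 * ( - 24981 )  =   - 2^1 * 3^2*11^1*757^1*12539^1 = - 1879420554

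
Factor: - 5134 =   -  2^1*17^1*151^1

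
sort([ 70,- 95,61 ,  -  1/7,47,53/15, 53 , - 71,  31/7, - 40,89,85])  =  [-95,  -  71, -40,- 1/7,53/15,31/7,47,53, 61, 70, 85,89] 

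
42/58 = 21/29 = 0.72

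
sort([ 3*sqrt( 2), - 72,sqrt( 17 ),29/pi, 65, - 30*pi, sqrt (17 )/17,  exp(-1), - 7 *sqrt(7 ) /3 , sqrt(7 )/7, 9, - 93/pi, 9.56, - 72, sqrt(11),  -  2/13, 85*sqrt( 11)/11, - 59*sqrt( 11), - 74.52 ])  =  [ - 59*sqrt(11) ,-30*pi, -74.52, - 72, - 72 , - 93/pi,-7*sqrt(7)/3,-2/13, sqrt( 17 )/17, exp(-1 ),  sqrt ( 7 ) /7, sqrt(11 ),sqrt( 17),3*sqrt( 2), 9,29/pi,9.56, 85 *sqrt(11 ) /11,65]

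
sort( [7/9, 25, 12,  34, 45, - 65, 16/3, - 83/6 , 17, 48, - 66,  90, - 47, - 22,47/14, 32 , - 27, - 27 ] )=[ - 66 ,-65, - 47, - 27, - 27, - 22,-83/6, 7/9 , 47/14, 16/3, 12 , 17,25,32,34 , 45, 48,90]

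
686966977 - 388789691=298177286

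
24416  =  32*763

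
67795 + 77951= 145746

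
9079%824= 15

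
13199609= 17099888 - 3900279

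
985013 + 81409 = 1066422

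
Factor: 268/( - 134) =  - 2^1 = -2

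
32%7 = 4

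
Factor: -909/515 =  - 3^2*5^( - 1 )*101^1*103^(  -  1)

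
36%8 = 4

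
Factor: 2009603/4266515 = 5^( - 1 ) * 11^( - 1)*77573^(-1 )*2009603^1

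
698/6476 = 349/3238 = 0.11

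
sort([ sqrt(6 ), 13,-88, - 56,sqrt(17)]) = [ - 88,-56,sqrt(6 ), sqrt( 17),13 ] 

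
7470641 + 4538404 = 12009045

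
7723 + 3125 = 10848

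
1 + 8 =9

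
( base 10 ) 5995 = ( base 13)2962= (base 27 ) 861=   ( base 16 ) 176b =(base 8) 13553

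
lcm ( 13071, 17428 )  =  52284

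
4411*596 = 2628956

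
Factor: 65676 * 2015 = 132337140 = 2^2 * 3^1*5^1 * 13^2*31^1*421^1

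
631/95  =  631/95 = 6.64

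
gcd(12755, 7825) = 5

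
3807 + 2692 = 6499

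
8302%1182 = 28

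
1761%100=61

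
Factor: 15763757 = 43^1*366599^1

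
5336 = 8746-3410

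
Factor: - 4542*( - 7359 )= 2^1*3^2  *  11^1*223^1 * 757^1=33424578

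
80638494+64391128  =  145029622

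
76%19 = 0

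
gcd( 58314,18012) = 6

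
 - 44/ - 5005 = 4/455 = 0.01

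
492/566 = 246/283 = 0.87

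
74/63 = 74/63 = 1.17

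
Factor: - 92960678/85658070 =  - 46480339/42829035 = - 3^( -1)*5^( - 1)*17^( - 1)* 53^( - 1 )*89^1*3169^(-1)*522251^1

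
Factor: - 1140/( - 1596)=5/7 = 5^1*7^( - 1) 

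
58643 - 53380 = 5263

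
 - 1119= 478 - 1597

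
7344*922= 6771168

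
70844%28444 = 13956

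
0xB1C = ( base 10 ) 2844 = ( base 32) 2OS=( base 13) 13AA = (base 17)9e5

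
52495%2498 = 37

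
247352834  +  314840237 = 562193071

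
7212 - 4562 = 2650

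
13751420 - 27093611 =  - 13342191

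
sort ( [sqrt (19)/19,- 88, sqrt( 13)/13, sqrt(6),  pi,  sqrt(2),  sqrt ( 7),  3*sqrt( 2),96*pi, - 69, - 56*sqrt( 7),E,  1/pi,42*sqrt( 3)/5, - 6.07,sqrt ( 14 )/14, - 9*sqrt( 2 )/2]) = [ - 56*sqrt( 7 ), - 88, - 69, - 9*sqrt( 2 )/2, - 6.07, sqrt( 19)/19,sqrt(14)/14,  sqrt(13)/13,1/pi , sqrt( 2 ), sqrt( 6 ),  sqrt( 7 ),E, pi,3*sqrt(2),42* sqrt( 3 )/5, 96*pi]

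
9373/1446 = 6+697/1446 = 6.48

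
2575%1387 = 1188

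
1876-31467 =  - 29591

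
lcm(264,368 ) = 12144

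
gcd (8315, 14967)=1663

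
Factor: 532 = 2^2 * 7^1 *19^1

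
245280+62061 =307341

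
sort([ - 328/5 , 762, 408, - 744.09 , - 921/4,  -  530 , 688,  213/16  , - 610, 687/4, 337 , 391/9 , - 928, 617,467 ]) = [ - 928, - 744.09,-610, - 530, - 921/4,  -  328/5, 213/16, 391/9,687/4,  337,408, 467,617,688 , 762]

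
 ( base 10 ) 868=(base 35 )os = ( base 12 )604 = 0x364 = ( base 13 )51A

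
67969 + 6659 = 74628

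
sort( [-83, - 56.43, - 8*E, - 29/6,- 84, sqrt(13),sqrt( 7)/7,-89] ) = [-89, - 84, -83,  -  56.43 , - 8 * E,-29/6,sqrt(  7)/7 , sqrt(13 ) ] 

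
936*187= 175032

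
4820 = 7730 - 2910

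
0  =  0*960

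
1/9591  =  1/9591 = 0.00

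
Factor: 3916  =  2^2 * 11^1*89^1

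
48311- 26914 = 21397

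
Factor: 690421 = 17^2*2389^1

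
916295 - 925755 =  - 9460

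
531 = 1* 531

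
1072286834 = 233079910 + 839206924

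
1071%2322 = 1071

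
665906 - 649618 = 16288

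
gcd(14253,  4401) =3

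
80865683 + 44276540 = 125142223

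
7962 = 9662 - 1700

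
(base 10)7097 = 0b1101110111001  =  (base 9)10655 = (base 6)52505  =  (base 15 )2182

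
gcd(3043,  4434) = 1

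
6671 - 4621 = 2050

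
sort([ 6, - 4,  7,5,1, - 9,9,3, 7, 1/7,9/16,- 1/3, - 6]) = [  -  9, - 6, - 4 , - 1/3, 1/7,  9/16,1,3 , 5,6, 7,7,9]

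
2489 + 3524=6013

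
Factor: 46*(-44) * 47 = -2^3*11^1 * 23^1*47^1 = -95128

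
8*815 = 6520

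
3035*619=1878665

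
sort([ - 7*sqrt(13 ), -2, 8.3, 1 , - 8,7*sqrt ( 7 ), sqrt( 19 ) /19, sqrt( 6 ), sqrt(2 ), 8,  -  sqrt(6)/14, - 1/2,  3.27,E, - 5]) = [ - 7 *sqrt(13)  , - 8, - 5, - 2,  -  1/2, - sqrt(6)/14, sqrt(19)/19,1,sqrt(2), sqrt( 6),E,3.27,8,8.3, 7*sqrt (7 )] 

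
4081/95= 42+91/95 = 42.96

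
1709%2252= 1709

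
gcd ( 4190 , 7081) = 1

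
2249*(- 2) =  -4498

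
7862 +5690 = 13552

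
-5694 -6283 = -11977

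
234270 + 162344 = 396614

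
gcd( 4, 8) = 4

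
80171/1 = 80171 = 80171.00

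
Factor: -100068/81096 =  - 269/218 =- 2^(- 1 )*109^(-1)*269^1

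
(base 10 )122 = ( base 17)73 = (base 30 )42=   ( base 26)4i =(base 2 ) 1111010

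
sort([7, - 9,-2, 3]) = [ - 9 , - 2,3,  7]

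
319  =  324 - 5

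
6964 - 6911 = 53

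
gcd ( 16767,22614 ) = 3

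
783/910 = 783/910 = 0.86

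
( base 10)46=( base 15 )31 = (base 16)2e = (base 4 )232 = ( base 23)20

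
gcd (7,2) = 1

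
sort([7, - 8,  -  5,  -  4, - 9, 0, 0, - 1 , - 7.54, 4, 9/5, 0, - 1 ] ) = [ - 9, - 8, - 7.54,-5,-4,  -  1, - 1, 0, 0 , 0,9/5,  4,7 ] 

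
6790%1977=859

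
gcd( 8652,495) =3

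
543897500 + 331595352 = 875492852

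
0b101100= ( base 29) 1f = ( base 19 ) 26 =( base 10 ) 44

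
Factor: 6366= 2^1 * 3^1*1061^1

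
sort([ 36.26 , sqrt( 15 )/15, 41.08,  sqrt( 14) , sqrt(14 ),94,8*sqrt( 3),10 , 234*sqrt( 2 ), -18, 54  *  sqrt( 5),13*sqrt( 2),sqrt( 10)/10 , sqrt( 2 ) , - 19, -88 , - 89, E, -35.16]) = [-89,-88, - 35.16, - 19, - 18,  sqrt( 15)/15 , sqrt(  10 ) /10,  sqrt( 2), E , sqrt(14 ),  sqrt( 14 ),10, 8 * sqrt( 3),13*sqrt(2),  36.26 , 41.08,94,54*sqrt(5 ) , 234*sqrt( 2) ]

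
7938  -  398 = 7540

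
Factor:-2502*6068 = -15182136 = - 2^3*3^2*37^1*41^1 * 139^1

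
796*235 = 187060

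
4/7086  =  2/3543=0.00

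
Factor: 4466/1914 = 7/3 = 3^( - 1)*7^1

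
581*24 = 13944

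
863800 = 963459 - 99659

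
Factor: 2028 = 2^2*3^1*13^2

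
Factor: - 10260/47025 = -2^2*3^1 * 5^(-1 )*11^(  -  1) = -12/55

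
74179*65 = 4821635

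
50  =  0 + 50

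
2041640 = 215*9496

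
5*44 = 220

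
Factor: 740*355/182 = 131350/91=2^1*5^2 *7^( - 1)*13^( - 1 )*37^1*71^1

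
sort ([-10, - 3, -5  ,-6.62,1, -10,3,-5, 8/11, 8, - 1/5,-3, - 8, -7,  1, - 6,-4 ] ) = [ - 10,  -  10, - 8, - 7,  -  6.62, - 6, - 5 ,-5, - 4,- 3, - 3, -1/5,8/11,1,  1,  3,8] 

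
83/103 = 83/103= 0.81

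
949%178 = 59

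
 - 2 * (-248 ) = 496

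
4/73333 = 4/73333 = 0.00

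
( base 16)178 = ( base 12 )274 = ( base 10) 376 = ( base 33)bd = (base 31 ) c4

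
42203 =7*6029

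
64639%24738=15163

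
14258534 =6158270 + 8100264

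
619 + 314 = 933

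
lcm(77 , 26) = 2002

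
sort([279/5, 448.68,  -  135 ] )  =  [  -  135 , 279/5,448.68]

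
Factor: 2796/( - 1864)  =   - 3/2 = - 2^( - 1)*3^1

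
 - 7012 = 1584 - 8596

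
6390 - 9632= - 3242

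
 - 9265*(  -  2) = 18530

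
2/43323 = 2/43323 = 0.00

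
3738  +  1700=5438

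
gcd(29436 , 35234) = 446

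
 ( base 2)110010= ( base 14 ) 38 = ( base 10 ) 50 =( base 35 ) 1F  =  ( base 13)3b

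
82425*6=494550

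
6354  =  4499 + 1855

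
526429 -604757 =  - 78328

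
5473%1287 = 325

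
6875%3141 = 593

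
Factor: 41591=11^1*19^1 *199^1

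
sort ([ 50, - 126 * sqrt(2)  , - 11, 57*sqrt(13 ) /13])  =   [ - 126*sqrt( 2 ) , - 11,57*sqrt( 13) /13, 50 ] 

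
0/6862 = 0 = 0.00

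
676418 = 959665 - 283247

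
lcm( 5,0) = 0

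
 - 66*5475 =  - 361350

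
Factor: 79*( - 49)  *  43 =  - 7^2* 43^1 *79^1 = -166453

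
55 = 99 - 44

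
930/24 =38+ 3/4 = 38.75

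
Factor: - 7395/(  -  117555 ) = 29/461 = 29^1*461^( - 1)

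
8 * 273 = 2184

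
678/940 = 339/470=0.72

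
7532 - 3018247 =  - 3010715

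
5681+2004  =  7685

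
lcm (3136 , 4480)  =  31360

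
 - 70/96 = -1 + 13/48 = - 0.73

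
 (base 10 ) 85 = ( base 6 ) 221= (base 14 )61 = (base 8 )125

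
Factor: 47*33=1551 = 3^1*11^1*47^1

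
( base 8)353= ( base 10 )235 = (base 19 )C7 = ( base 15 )10A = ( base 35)6P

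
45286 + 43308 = 88594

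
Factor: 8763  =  3^1*23^1 * 127^1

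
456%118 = 102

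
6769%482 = 21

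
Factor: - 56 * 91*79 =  - 2^3*7^2*13^1 * 79^1 = - 402584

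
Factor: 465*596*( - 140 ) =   -  38799600= - 2^4*3^1*5^2*7^1*31^1*149^1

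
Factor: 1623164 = 2^2 * 43^1 * 9437^1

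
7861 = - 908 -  - 8769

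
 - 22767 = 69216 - 91983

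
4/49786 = 2/24893 = 0.00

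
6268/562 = 3134/281 = 11.15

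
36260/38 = 954 + 4/19 =954.21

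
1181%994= 187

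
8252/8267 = 8252/8267  =  1.00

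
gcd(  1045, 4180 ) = 1045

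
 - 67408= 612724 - 680132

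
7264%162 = 136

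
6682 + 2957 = 9639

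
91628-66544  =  25084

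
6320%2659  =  1002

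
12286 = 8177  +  4109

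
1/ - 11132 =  - 1 + 11131/11132 = - 0.00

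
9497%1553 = 179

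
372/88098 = 62/14683 = 0.00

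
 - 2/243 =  - 2/243=   -0.01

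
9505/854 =11 +111/854 = 11.13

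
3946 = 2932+1014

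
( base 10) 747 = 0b1011101011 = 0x2eb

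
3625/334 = 10 + 285/334 = 10.85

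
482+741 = 1223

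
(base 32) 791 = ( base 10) 7457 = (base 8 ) 16441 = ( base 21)GJ2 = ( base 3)101020012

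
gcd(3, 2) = 1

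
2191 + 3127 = 5318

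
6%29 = 6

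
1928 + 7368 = 9296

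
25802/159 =162 +44/159 = 162.28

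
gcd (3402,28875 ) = 21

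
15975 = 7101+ 8874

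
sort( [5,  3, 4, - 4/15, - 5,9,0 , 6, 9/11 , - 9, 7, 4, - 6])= [ - 9, - 6, - 5, - 4/15, 0 , 9/11,  3,4, 4,5, 6 , 7,9] 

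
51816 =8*6477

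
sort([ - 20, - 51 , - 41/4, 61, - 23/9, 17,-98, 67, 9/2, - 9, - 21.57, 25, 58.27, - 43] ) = [-98, - 51, - 43,- 21.57,-20,-41/4,- 9,  -  23/9, 9/2,  17, 25, 58.27,61, 67]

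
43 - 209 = -166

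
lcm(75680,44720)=983840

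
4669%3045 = 1624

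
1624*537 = 872088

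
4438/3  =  4438/3= 1479.33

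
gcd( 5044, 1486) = 2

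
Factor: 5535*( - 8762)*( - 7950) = 2^2*3^4 * 5^3*13^1*41^1*53^1*337^1 = 385556476500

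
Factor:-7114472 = -2^3*889309^1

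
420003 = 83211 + 336792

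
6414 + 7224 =13638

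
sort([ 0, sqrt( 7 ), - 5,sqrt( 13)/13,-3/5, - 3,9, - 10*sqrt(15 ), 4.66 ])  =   [ - 10*sqrt( 15),- 5,-3, - 3/5,0, sqrt( 13 ) /13, sqrt( 7 ), 4.66,9]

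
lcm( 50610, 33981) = 2378670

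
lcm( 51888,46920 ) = 4410480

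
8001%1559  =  206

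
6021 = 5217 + 804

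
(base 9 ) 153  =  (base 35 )3o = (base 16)81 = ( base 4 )2001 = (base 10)129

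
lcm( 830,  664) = 3320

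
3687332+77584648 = 81271980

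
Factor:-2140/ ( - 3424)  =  2^( - 3) * 5^1 = 5/8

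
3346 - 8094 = - 4748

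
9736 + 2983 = 12719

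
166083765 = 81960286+84123479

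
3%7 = 3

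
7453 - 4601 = 2852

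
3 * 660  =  1980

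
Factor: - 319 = - 11^1*29^1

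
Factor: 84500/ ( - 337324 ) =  -125/499 = - 5^3 * 499^( - 1)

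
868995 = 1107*785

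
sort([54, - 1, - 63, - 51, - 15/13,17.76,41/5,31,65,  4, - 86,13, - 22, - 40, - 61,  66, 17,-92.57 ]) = [ - 92.57, - 86, - 63, - 61,  -  51, - 40, - 22, -15/13, - 1,4,41/5,13, 17,  17.76,31, 54 , 65,66] 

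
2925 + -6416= -3491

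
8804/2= 4402 = 4402.00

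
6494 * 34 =220796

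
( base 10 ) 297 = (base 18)g9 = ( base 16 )129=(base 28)AH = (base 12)209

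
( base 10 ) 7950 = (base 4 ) 1330032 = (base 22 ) G98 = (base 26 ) bjk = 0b1111100001110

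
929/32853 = 929/32853 = 0.03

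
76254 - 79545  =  -3291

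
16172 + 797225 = 813397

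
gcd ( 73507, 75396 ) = 1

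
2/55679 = 2/55679=0.00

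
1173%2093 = 1173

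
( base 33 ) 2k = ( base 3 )10012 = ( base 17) 51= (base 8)126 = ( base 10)86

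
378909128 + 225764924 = 604674052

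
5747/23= 5747/23 = 249.87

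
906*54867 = 49709502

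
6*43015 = 258090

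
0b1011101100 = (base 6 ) 3244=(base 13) 457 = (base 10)748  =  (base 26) 12K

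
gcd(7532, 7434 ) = 14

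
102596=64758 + 37838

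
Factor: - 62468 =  - 2^2 * 7^1*23^1*97^1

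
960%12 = 0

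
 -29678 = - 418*71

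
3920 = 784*5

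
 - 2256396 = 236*(-9561) 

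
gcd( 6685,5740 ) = 35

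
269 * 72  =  19368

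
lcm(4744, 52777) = 422216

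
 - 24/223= - 24/223 = -  0.11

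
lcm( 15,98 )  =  1470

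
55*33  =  1815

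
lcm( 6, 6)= 6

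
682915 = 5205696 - 4522781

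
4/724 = 1/181 = 0.01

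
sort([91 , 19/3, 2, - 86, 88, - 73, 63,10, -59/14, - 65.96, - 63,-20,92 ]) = [ - 86 , - 73,  -  65.96, - 63, - 20, - 59/14, 2,19/3,10, 63, 88,  91, 92]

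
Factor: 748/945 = 2^2*3^( - 3 ) * 5^( - 1)*7^( - 1 )*11^1 * 17^1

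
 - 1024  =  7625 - 8649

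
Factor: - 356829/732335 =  - 3^1*5^( - 1)*11^2*149^ ( - 1) = - 363/745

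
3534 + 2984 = 6518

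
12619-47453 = -34834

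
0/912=0 = 0.00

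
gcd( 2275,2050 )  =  25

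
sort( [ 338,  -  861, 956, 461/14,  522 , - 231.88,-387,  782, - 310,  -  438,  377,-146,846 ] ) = [ - 861, - 438,- 387, - 310,-231.88, - 146, 461/14, 338,377,522, 782, 846, 956]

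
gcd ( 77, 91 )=7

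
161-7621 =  - 7460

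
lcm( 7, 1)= 7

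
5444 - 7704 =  - 2260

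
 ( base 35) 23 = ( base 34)25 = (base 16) 49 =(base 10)73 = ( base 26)2L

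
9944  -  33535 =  - 23591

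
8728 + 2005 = 10733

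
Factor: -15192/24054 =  - 2^2 * 3^1 * 19^( - 1) = -12/19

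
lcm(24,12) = 24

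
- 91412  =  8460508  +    -  8551920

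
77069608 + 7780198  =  84849806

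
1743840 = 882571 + 861269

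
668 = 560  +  108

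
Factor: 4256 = 2^5*7^1*19^1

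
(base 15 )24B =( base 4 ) 20021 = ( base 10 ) 521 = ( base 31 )GP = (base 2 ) 1000001001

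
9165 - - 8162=17327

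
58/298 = 29/149 = 0.19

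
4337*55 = 238535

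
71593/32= 2237+ 9/32  =  2237.28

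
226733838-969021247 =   -  742287409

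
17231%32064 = 17231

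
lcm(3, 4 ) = 12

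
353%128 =97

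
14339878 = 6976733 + 7363145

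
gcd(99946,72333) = 1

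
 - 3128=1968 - 5096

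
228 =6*38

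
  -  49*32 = - 1568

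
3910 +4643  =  8553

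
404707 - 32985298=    - 32580591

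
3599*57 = 205143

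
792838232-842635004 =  - 49796772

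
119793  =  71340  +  48453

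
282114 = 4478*63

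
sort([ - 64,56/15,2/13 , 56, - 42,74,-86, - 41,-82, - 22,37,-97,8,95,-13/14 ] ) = [ - 97,-86, - 82,-64, - 42, - 41, - 22,-13/14 , 2/13,56/15,8, 37,56,74,95]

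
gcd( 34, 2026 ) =2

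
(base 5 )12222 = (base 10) 937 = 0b1110101001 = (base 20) 26h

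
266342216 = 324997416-58655200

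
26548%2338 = 830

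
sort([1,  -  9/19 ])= [ - 9/19, 1] 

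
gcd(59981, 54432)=1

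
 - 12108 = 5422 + -17530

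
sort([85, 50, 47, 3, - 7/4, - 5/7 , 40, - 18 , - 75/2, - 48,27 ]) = [ - 48, - 75/2,- 18, - 7/4, - 5/7, 3, 27, 40 , 47, 50,85] 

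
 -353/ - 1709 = 353/1709 = 0.21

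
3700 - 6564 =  - 2864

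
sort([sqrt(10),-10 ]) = [-10,sqrt ( 10)]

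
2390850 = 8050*297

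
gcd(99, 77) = 11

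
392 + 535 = 927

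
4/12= 1/3= 0.33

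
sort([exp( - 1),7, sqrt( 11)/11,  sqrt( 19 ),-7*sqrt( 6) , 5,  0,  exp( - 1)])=[ - 7 * sqrt( 6 ), 0 , sqrt (11)/11,  exp( - 1),  exp( - 1),  sqrt( 19),  5,7]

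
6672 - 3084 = 3588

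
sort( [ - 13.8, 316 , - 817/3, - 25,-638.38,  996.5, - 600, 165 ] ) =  [ - 638.38, - 600, - 817/3, - 25,-13.8, 165,316,996.5 ] 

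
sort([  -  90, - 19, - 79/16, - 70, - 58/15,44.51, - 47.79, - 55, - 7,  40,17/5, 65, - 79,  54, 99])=[ - 90, - 79, - 70,-55, - 47.79 , - 19, - 7,  -  79/16,-58/15,  17/5,40, 44.51, 54, 65,99]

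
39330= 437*90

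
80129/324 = 80129/324  =  247.31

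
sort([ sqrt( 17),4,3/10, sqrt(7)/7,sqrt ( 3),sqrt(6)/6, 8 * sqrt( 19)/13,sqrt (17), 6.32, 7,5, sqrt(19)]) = [3/10, sqrt(7)/7, sqrt( 6) /6,sqrt (3),8 * sqrt( 19 ) /13,4,sqrt(17 ), sqrt (17), sqrt(19), 5 , 6.32,  7]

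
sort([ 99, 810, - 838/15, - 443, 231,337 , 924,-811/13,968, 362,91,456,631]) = [ -443, - 811/13,  -  838/15, 91, 99, 231,  337, 362, 456, 631, 810, 924,968]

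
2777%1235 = 307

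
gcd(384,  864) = 96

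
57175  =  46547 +10628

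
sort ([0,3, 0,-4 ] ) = [ - 4, 0,  0, 3 ]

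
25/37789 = 25/37789 = 0.00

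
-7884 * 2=-15768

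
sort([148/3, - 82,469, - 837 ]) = [ - 837, - 82,148/3,469 ] 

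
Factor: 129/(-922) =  - 2^( - 1 )*3^1*43^1*461^(-1) 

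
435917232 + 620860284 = 1056777516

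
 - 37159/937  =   - 40 + 321/937 = - 39.66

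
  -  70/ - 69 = 70/69 = 1.01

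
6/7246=3/3623 = 0.00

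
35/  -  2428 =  - 35/2428=- 0.01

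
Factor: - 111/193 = -3^1*37^1 * 193^( - 1 )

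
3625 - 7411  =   - 3786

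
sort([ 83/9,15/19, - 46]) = [-46,15/19, 83/9 ]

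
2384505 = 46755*51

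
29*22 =638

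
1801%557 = 130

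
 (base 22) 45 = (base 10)93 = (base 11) 85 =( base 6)233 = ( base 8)135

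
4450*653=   2905850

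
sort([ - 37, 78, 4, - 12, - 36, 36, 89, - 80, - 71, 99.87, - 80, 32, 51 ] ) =[ - 80, - 80,-71 ,- 37, - 36 , - 12,4, 32,36, 51, 78, 89, 99.87 ] 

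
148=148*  1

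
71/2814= 71/2814 = 0.03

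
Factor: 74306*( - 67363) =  - 2^1*31^1*41^1*53^2*701^1=-  5005475078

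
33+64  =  97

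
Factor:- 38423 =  - 7^1*11^1*499^1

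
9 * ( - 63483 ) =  - 571347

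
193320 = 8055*24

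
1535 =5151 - 3616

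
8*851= 6808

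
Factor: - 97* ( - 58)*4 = 2^3*29^1*97^1 =22504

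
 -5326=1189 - 6515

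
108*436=47088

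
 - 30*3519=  - 105570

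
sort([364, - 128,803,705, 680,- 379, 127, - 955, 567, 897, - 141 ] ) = [ - 955 ,-379, - 141, - 128,127,364, 567,680 , 705 , 803, 897]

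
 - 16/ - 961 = 16/961 = 0.02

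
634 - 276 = 358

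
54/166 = 27/83 = 0.33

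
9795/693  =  3265/231 = 14.13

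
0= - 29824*0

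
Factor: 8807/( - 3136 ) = -2^( - 6)*7^( - 2 )*8807^1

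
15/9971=15/9971 = 0.00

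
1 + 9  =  10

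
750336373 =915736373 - 165400000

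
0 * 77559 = 0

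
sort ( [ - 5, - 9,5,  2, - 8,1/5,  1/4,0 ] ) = [ - 9,-8, - 5,0,1/5,1/4 , 2, 5 ]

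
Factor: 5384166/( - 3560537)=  - 2^1 * 3^1 * 37^1*79^1 *307^1*3560537^( - 1 ) 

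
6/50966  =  3/25483  =  0.00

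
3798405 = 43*88335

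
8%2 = 0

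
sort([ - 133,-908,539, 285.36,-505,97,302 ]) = [  -  908, - 505  , - 133,97,  285.36, 302,539]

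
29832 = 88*339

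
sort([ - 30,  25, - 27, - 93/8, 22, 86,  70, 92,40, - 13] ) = [ - 30, - 27, - 13, - 93/8, 22, 25,40,  70, 86,92]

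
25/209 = 25/209= 0.12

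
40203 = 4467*9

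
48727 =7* 6961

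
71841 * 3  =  215523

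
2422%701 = 319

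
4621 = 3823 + 798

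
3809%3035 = 774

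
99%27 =18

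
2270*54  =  122580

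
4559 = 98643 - 94084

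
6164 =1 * 6164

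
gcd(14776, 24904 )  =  8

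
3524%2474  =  1050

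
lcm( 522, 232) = 2088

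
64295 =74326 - 10031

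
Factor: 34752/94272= 181/491= 181^1*491^( - 1 ) 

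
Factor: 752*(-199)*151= -2^4 * 47^1*151^1*199^1 = - 22596848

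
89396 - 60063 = 29333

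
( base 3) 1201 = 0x2E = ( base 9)51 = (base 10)46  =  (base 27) 1J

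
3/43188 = 1/14396 = 0.00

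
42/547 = 42/547 = 0.08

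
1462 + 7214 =8676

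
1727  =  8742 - 7015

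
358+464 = 822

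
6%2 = 0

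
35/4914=5/702  =  0.01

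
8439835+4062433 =12502268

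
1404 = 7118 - 5714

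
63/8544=21/2848 = 0.01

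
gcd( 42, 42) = 42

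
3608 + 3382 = 6990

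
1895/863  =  1895/863  =  2.20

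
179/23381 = 179/23381 = 0.01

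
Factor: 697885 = 5^1*29^1*4813^1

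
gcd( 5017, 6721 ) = 1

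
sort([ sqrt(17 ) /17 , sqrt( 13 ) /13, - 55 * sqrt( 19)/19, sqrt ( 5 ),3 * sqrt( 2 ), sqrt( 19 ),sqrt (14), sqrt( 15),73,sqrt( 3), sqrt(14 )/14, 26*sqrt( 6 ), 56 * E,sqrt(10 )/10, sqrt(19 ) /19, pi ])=[ - 55  *sqrt( 19 ) /19, sqrt(19) /19 , sqrt( 17)/17, sqrt( 14 )/14, sqrt(13) /13, sqrt( 10) /10 , sqrt( 3 ),sqrt(5),pi, sqrt( 14 ),sqrt (15 ),3 *sqrt (2 ),  sqrt(19 ), 26*sqrt( 6 ), 73, 56 * E ] 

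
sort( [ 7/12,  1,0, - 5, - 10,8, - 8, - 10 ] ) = [-10, - 10, - 8, - 5,0,7/12, 1,8]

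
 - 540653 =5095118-5635771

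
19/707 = 19/707 = 0.03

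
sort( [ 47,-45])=[ - 45, 47]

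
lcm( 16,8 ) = 16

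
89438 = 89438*1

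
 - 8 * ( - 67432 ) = 539456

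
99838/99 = 1008 + 46/99 = 1008.46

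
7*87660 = 613620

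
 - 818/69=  - 818/69   =  -  11.86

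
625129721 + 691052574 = 1316182295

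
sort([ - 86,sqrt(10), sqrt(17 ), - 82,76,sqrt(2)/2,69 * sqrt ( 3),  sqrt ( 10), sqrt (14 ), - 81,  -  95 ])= [-95, - 86, - 82 ,  -  81,sqrt( 2) /2,  sqrt(10), sqrt(10),sqrt( 14),sqrt( 17 ), 76,  69*sqrt( 3 )]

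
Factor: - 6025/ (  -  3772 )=2^( - 2)*5^2*23^( - 1 ) * 41^(  -  1 )*241^1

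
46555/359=46555/359 = 129.68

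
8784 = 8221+563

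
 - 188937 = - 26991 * 7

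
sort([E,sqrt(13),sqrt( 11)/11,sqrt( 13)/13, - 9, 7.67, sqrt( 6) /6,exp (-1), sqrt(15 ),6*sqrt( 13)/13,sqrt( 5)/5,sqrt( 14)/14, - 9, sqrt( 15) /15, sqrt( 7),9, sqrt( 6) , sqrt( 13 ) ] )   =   [ - 9, - 9, sqrt( 15 ) /15,sqrt (14) /14, sqrt (13 )/13, sqrt(11)/11, exp( - 1), sqrt(6) /6,sqrt( 5)/5,6*sqrt( 13) /13,sqrt (6),sqrt( 7), E,sqrt( 13), sqrt ( 13), sqrt( 15),7.67, 9] 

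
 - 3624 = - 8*453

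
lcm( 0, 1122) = 0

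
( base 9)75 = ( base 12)58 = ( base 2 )1000100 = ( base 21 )35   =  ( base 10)68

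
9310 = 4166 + 5144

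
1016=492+524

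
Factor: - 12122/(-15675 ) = 58/75= 2^1*3^( - 1)*5^( - 2 )*29^1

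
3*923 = 2769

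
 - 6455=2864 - 9319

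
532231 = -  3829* (  -  139 )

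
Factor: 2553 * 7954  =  20306562 = 2^1*3^1*23^1*37^1*41^1*97^1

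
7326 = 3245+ 4081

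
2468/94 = 1234/47 = 26.26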